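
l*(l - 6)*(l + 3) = l^3 - 3*l^2 - 18*l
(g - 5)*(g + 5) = g^2 - 25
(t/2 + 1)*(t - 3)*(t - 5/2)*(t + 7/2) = t^4/2 - 63*t^2/8 + 11*t/8 + 105/4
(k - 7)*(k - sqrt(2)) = k^2 - 7*k - sqrt(2)*k + 7*sqrt(2)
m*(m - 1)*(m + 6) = m^3 + 5*m^2 - 6*m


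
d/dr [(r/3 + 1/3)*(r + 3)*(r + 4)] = r^2 + 16*r/3 + 19/3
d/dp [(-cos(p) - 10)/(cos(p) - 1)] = -11*sin(p)/(cos(p) - 1)^2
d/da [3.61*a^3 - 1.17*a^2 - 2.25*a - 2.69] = 10.83*a^2 - 2.34*a - 2.25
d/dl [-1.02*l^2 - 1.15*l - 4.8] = -2.04*l - 1.15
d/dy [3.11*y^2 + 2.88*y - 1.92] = 6.22*y + 2.88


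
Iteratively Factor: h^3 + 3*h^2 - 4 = (h - 1)*(h^2 + 4*h + 4) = (h - 1)*(h + 2)*(h + 2)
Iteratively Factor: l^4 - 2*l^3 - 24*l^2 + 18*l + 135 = (l + 3)*(l^3 - 5*l^2 - 9*l + 45) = (l + 3)^2*(l^2 - 8*l + 15) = (l - 5)*(l + 3)^2*(l - 3)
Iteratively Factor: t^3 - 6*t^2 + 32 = (t - 4)*(t^2 - 2*t - 8) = (t - 4)*(t + 2)*(t - 4)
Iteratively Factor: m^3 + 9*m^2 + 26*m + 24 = (m + 4)*(m^2 + 5*m + 6) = (m + 2)*(m + 4)*(m + 3)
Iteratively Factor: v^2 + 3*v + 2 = (v + 2)*(v + 1)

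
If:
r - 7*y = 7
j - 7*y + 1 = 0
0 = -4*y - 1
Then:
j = -11/4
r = 21/4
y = -1/4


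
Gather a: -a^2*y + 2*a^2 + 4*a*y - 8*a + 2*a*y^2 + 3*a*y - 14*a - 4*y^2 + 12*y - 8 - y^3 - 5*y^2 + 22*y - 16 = a^2*(2 - y) + a*(2*y^2 + 7*y - 22) - y^3 - 9*y^2 + 34*y - 24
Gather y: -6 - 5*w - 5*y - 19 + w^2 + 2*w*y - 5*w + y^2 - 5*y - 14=w^2 - 10*w + y^2 + y*(2*w - 10) - 39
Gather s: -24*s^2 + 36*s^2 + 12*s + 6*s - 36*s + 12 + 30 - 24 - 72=12*s^2 - 18*s - 54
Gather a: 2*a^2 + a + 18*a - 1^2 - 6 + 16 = 2*a^2 + 19*a + 9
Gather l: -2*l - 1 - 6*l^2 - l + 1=-6*l^2 - 3*l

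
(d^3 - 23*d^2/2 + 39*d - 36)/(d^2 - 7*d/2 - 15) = (2*d^2 - 11*d + 12)/(2*d + 5)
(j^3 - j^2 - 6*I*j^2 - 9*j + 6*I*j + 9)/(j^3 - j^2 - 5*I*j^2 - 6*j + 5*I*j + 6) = (j - 3*I)/(j - 2*I)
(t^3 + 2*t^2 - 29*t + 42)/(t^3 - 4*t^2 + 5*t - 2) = (t^2 + 4*t - 21)/(t^2 - 2*t + 1)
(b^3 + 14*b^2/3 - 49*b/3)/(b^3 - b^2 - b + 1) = b*(3*b^2 + 14*b - 49)/(3*(b^3 - b^2 - b + 1))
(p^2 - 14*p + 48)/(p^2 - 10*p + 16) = (p - 6)/(p - 2)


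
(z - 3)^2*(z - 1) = z^3 - 7*z^2 + 15*z - 9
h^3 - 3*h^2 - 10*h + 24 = (h - 4)*(h - 2)*(h + 3)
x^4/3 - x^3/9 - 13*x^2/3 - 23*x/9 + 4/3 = (x/3 + 1/3)*(x - 4)*(x - 1/3)*(x + 3)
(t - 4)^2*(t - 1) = t^3 - 9*t^2 + 24*t - 16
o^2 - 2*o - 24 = (o - 6)*(o + 4)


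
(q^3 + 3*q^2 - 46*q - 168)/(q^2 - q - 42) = q + 4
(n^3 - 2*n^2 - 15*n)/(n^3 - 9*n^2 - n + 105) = n/(n - 7)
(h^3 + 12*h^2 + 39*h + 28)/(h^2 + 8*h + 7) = h + 4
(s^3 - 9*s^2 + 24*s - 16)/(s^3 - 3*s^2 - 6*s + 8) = (s - 4)/(s + 2)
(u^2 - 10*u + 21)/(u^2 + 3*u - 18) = (u - 7)/(u + 6)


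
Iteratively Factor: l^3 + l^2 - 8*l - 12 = (l + 2)*(l^2 - l - 6) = (l + 2)^2*(l - 3)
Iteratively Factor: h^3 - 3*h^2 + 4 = (h + 1)*(h^2 - 4*h + 4) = (h - 2)*(h + 1)*(h - 2)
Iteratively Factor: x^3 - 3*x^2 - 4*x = (x + 1)*(x^2 - 4*x) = (x - 4)*(x + 1)*(x)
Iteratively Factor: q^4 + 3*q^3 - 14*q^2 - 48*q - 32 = (q + 1)*(q^3 + 2*q^2 - 16*q - 32) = (q + 1)*(q + 2)*(q^2 - 16) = (q - 4)*(q + 1)*(q + 2)*(q + 4)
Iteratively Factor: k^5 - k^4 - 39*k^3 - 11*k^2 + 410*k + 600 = (k + 3)*(k^4 - 4*k^3 - 27*k^2 + 70*k + 200) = (k + 3)*(k + 4)*(k^3 - 8*k^2 + 5*k + 50) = (k + 2)*(k + 3)*(k + 4)*(k^2 - 10*k + 25) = (k - 5)*(k + 2)*(k + 3)*(k + 4)*(k - 5)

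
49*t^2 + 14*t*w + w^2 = (7*t + w)^2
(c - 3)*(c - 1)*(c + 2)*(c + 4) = c^4 + 2*c^3 - 13*c^2 - 14*c + 24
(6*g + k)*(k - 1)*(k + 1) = 6*g*k^2 - 6*g + k^3 - k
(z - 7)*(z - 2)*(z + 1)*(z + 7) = z^4 - z^3 - 51*z^2 + 49*z + 98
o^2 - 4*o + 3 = (o - 3)*(o - 1)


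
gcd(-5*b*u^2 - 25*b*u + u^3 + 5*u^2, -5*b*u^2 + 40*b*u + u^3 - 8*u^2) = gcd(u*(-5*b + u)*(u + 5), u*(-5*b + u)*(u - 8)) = -5*b*u + u^2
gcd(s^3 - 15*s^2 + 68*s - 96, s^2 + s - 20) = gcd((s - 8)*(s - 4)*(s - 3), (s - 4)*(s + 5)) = s - 4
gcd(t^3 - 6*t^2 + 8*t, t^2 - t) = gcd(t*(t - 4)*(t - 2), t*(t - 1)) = t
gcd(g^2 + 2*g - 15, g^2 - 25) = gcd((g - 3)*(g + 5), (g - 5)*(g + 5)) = g + 5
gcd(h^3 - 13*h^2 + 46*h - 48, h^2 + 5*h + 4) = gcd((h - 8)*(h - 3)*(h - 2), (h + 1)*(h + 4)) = 1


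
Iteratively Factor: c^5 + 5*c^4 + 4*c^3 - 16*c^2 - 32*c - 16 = (c + 2)*(c^4 + 3*c^3 - 2*c^2 - 12*c - 8) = (c + 2)^2*(c^3 + c^2 - 4*c - 4) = (c - 2)*(c + 2)^2*(c^2 + 3*c + 2) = (c - 2)*(c + 2)^3*(c + 1)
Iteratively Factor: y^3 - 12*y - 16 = (y + 2)*(y^2 - 2*y - 8) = (y - 4)*(y + 2)*(y + 2)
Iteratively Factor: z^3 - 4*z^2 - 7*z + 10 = (z - 1)*(z^2 - 3*z - 10) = (z - 1)*(z + 2)*(z - 5)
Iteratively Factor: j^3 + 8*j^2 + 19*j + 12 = (j + 4)*(j^2 + 4*j + 3) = (j + 1)*(j + 4)*(j + 3)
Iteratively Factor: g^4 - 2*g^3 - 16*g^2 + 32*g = (g + 4)*(g^3 - 6*g^2 + 8*g) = (g - 4)*(g + 4)*(g^2 - 2*g) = (g - 4)*(g - 2)*(g + 4)*(g)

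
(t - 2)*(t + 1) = t^2 - t - 2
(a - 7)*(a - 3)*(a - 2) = a^3 - 12*a^2 + 41*a - 42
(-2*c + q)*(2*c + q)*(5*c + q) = -20*c^3 - 4*c^2*q + 5*c*q^2 + q^3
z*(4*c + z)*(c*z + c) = 4*c^2*z^2 + 4*c^2*z + c*z^3 + c*z^2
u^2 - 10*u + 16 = (u - 8)*(u - 2)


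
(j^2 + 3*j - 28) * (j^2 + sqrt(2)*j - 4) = j^4 + sqrt(2)*j^3 + 3*j^3 - 32*j^2 + 3*sqrt(2)*j^2 - 28*sqrt(2)*j - 12*j + 112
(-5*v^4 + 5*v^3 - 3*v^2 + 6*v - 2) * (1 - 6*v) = 30*v^5 - 35*v^4 + 23*v^3 - 39*v^2 + 18*v - 2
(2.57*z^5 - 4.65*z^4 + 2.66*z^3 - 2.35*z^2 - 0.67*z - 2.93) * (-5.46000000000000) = -14.0322*z^5 + 25.389*z^4 - 14.5236*z^3 + 12.831*z^2 + 3.6582*z + 15.9978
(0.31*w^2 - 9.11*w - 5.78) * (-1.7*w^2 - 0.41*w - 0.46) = -0.527*w^4 + 15.3599*w^3 + 13.4185*w^2 + 6.5604*w + 2.6588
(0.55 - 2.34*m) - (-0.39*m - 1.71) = 2.26 - 1.95*m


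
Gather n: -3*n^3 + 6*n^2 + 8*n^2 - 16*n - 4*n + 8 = -3*n^3 + 14*n^2 - 20*n + 8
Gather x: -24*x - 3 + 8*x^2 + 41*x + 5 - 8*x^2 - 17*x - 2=0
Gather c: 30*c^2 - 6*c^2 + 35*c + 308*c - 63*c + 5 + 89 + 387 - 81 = 24*c^2 + 280*c + 400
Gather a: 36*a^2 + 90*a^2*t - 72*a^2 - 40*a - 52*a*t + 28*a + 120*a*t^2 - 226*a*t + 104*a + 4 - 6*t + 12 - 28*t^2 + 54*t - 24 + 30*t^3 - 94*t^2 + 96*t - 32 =a^2*(90*t - 36) + a*(120*t^2 - 278*t + 92) + 30*t^3 - 122*t^2 + 144*t - 40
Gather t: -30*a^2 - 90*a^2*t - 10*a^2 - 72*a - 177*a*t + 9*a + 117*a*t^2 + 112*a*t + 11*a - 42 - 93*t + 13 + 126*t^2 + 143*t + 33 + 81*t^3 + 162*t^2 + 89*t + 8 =-40*a^2 - 52*a + 81*t^3 + t^2*(117*a + 288) + t*(-90*a^2 - 65*a + 139) + 12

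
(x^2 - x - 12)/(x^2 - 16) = (x + 3)/(x + 4)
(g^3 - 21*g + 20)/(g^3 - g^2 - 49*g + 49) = (g^2 + g - 20)/(g^2 - 49)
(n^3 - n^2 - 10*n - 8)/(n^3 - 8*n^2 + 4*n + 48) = (n + 1)/(n - 6)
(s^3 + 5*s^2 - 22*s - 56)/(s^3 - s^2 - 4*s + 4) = (s^2 + 3*s - 28)/(s^2 - 3*s + 2)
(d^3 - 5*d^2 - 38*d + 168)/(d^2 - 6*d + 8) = (d^2 - d - 42)/(d - 2)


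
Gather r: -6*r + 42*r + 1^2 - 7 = 36*r - 6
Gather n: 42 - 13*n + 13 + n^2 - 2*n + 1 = n^2 - 15*n + 56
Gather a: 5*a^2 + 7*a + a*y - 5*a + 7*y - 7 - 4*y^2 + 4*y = 5*a^2 + a*(y + 2) - 4*y^2 + 11*y - 7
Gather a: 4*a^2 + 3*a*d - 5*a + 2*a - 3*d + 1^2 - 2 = 4*a^2 + a*(3*d - 3) - 3*d - 1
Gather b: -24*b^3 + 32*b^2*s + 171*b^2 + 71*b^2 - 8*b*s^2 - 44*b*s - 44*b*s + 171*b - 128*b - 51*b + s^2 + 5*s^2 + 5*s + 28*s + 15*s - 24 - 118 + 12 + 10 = -24*b^3 + b^2*(32*s + 242) + b*(-8*s^2 - 88*s - 8) + 6*s^2 + 48*s - 120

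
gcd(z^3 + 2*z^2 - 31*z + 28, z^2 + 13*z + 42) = z + 7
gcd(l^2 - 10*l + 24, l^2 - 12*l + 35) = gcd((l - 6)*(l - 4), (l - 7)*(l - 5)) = 1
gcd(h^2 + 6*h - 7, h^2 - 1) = h - 1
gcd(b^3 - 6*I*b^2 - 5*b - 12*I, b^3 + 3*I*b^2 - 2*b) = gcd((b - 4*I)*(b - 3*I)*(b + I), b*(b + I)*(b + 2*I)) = b + I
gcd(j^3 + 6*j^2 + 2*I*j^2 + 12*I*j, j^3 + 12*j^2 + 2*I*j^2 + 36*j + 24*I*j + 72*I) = j^2 + j*(6 + 2*I) + 12*I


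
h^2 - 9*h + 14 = (h - 7)*(h - 2)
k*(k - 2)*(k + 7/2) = k^3 + 3*k^2/2 - 7*k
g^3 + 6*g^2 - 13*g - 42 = (g - 3)*(g + 2)*(g + 7)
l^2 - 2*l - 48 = (l - 8)*(l + 6)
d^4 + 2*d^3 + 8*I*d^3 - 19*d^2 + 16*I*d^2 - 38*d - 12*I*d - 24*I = (d + 2)*(d + I)*(d + 3*I)*(d + 4*I)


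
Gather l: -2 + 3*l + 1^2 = 3*l - 1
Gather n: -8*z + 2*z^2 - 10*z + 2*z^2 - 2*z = 4*z^2 - 20*z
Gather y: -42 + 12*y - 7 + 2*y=14*y - 49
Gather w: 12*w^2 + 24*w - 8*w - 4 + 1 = 12*w^2 + 16*w - 3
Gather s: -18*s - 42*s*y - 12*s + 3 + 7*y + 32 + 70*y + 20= s*(-42*y - 30) + 77*y + 55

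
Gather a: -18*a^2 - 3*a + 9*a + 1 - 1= -18*a^2 + 6*a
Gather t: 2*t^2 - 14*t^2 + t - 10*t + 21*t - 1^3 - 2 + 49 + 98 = -12*t^2 + 12*t + 144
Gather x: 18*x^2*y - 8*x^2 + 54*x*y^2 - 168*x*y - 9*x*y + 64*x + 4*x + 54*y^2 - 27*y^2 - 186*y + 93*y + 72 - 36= x^2*(18*y - 8) + x*(54*y^2 - 177*y + 68) + 27*y^2 - 93*y + 36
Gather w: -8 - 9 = -17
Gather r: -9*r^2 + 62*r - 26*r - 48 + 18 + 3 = -9*r^2 + 36*r - 27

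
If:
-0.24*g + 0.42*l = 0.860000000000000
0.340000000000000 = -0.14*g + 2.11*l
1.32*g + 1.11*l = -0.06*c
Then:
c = 83.77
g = -3.74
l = -0.09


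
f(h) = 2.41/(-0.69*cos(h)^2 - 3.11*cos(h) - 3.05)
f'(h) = 2.41*(-1.38*sin(h)*cos(h) - 3.11*sin(h))/(-0.69*cos(h)^2 - 3.11*cos(h) - 3.05)^2 = -(3.3258*cos(h) + 7.4951)*sin(h)/(0.69*cos(h)^2 + 3.11*cos(h) + 3.05)^2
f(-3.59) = -2.98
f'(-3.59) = -2.99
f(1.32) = -0.62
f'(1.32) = -0.54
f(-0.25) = -0.36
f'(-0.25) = 0.06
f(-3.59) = -2.98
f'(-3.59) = -2.99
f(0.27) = -0.36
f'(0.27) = -0.06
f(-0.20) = -0.36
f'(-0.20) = 0.05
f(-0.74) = -0.42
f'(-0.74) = 0.20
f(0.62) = -0.40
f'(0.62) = -0.16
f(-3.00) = -3.72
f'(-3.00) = 1.42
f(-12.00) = -0.39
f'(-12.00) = -0.15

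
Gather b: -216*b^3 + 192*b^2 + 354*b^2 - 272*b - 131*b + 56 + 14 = -216*b^3 + 546*b^2 - 403*b + 70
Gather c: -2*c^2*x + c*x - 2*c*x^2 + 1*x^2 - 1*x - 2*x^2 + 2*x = -2*c^2*x + c*(-2*x^2 + x) - x^2 + x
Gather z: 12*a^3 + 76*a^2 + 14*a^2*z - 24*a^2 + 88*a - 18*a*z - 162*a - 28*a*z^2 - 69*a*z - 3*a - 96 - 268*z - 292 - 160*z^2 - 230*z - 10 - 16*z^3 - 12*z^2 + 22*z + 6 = 12*a^3 + 52*a^2 - 77*a - 16*z^3 + z^2*(-28*a - 172) + z*(14*a^2 - 87*a - 476) - 392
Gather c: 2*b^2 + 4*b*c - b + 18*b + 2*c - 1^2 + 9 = 2*b^2 + 17*b + c*(4*b + 2) + 8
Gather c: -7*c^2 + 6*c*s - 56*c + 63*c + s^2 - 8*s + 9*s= -7*c^2 + c*(6*s + 7) + s^2 + s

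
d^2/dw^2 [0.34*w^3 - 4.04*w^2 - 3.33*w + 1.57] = 2.04*w - 8.08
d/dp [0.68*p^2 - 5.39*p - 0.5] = 1.36*p - 5.39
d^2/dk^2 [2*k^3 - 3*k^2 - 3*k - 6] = 12*k - 6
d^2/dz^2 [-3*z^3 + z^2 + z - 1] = 2 - 18*z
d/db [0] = 0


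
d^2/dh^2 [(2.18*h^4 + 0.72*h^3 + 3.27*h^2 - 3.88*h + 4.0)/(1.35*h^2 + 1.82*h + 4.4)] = (7.9461*h^6 + 32.13756*h^5 + 121.021392*h^4 + 245.323916*h^3 + 468.24936*h^2 + 280.8864*h + 167.73568)/(2.460375*h^6 + 9.95085*h^5 + 37.47222*h^4 + 70.893368*h^3 + 122.13168*h^2 + 105.7056*h + 85.184)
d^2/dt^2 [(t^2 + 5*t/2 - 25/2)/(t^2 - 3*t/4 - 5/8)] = 64*(52*t^3 - 570*t^2 + 525*t - 250)/(512*t^6 - 1152*t^5 - 96*t^4 + 1224*t^3 + 60*t^2 - 450*t - 125)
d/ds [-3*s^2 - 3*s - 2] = -6*s - 3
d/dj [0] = 0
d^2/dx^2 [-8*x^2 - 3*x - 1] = -16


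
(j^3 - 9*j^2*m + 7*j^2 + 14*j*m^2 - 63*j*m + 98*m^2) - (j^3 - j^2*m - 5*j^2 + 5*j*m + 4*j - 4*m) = -8*j^2*m + 12*j^2 + 14*j*m^2 - 68*j*m - 4*j + 98*m^2 + 4*m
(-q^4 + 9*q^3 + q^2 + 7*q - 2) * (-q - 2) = q^5 - 7*q^4 - 19*q^3 - 9*q^2 - 12*q + 4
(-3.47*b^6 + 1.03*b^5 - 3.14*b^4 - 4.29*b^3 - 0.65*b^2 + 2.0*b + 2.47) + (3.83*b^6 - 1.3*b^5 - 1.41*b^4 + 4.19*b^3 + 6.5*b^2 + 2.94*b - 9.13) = 0.36*b^6 - 0.27*b^5 - 4.55*b^4 - 0.0999999999999996*b^3 + 5.85*b^2 + 4.94*b - 6.66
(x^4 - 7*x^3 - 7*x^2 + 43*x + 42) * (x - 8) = x^5 - 15*x^4 + 49*x^3 + 99*x^2 - 302*x - 336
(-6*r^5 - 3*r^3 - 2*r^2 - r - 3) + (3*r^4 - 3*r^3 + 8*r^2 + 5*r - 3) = -6*r^5 + 3*r^4 - 6*r^3 + 6*r^2 + 4*r - 6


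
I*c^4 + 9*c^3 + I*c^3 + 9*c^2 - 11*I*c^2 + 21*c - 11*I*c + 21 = (c - 7*I)*(c - 3*I)*(c + I)*(I*c + I)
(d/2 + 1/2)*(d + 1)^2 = d^3/2 + 3*d^2/2 + 3*d/2 + 1/2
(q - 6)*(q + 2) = q^2 - 4*q - 12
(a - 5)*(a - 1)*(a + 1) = a^3 - 5*a^2 - a + 5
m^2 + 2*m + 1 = (m + 1)^2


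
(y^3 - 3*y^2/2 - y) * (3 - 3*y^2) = -3*y^5 + 9*y^4/2 + 6*y^3 - 9*y^2/2 - 3*y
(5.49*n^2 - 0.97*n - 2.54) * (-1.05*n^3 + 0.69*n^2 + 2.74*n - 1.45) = -5.7645*n^5 + 4.8066*n^4 + 17.0403*n^3 - 12.3709*n^2 - 5.5531*n + 3.683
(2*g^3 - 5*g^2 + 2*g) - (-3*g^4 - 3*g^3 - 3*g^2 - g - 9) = 3*g^4 + 5*g^3 - 2*g^2 + 3*g + 9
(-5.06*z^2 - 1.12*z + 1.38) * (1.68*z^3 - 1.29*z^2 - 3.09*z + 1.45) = -8.5008*z^5 + 4.6458*z^4 + 19.3986*z^3 - 5.6564*z^2 - 5.8882*z + 2.001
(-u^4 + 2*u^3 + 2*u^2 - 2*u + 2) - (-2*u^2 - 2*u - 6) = -u^4 + 2*u^3 + 4*u^2 + 8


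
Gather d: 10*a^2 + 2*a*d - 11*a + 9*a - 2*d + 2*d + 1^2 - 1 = 10*a^2 + 2*a*d - 2*a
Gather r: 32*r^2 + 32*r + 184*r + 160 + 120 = 32*r^2 + 216*r + 280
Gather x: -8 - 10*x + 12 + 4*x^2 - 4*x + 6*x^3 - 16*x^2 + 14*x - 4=6*x^3 - 12*x^2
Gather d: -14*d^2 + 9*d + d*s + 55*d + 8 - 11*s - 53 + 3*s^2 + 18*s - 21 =-14*d^2 + d*(s + 64) + 3*s^2 + 7*s - 66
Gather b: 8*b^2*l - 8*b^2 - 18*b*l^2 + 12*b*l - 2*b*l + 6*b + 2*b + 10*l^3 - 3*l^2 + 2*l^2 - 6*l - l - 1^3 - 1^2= b^2*(8*l - 8) + b*(-18*l^2 + 10*l + 8) + 10*l^3 - l^2 - 7*l - 2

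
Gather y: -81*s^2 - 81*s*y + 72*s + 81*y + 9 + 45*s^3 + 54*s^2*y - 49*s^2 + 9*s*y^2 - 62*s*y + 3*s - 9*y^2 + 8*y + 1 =45*s^3 - 130*s^2 + 75*s + y^2*(9*s - 9) + y*(54*s^2 - 143*s + 89) + 10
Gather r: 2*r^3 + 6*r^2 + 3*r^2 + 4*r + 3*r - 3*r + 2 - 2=2*r^3 + 9*r^2 + 4*r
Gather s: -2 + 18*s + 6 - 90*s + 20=24 - 72*s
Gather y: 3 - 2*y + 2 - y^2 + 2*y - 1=4 - y^2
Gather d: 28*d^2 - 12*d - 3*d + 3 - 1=28*d^2 - 15*d + 2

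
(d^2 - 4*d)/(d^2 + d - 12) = d*(d - 4)/(d^2 + d - 12)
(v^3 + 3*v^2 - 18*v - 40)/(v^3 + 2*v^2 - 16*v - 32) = (v + 5)/(v + 4)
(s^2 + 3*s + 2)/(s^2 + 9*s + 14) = (s + 1)/(s + 7)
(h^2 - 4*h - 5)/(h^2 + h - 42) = (h^2 - 4*h - 5)/(h^2 + h - 42)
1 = 1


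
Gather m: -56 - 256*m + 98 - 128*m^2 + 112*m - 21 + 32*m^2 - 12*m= -96*m^2 - 156*m + 21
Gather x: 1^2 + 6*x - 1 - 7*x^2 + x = -7*x^2 + 7*x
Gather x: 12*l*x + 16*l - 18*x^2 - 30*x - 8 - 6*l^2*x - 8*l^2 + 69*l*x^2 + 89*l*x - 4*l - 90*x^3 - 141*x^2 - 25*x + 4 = -8*l^2 + 12*l - 90*x^3 + x^2*(69*l - 159) + x*(-6*l^2 + 101*l - 55) - 4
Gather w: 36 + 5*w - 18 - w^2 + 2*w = -w^2 + 7*w + 18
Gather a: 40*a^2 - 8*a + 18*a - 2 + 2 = 40*a^2 + 10*a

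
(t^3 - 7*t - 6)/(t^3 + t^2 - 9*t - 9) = (t + 2)/(t + 3)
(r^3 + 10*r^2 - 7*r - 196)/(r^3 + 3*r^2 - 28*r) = (r + 7)/r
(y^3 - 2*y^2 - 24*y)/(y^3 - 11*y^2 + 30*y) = (y + 4)/(y - 5)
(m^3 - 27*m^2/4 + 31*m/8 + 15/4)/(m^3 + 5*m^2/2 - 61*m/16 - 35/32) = 4*(2*m^2 - 11*m - 6)/(8*m^2 + 30*m + 7)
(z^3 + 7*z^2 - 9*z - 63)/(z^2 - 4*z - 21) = (z^2 + 4*z - 21)/(z - 7)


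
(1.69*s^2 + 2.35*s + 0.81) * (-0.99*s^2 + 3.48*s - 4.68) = -1.6731*s^4 + 3.5547*s^3 - 0.533099999999999*s^2 - 8.1792*s - 3.7908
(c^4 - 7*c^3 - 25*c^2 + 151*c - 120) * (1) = c^4 - 7*c^3 - 25*c^2 + 151*c - 120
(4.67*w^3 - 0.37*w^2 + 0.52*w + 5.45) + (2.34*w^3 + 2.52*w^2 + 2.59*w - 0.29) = 7.01*w^3 + 2.15*w^2 + 3.11*w + 5.16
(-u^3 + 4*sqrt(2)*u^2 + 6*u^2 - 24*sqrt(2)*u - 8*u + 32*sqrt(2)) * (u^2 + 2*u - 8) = -u^5 + 4*u^4 + 4*sqrt(2)*u^4 - 16*sqrt(2)*u^3 + 12*u^3 - 48*sqrt(2)*u^2 - 64*u^2 + 64*u + 256*sqrt(2)*u - 256*sqrt(2)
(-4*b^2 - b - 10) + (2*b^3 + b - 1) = 2*b^3 - 4*b^2 - 11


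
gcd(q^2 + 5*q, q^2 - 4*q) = q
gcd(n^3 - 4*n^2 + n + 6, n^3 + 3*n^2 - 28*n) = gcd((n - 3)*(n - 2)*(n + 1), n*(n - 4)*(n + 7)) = 1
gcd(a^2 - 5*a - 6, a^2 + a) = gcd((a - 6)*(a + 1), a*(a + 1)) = a + 1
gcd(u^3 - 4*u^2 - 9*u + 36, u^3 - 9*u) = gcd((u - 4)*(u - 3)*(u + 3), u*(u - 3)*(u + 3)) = u^2 - 9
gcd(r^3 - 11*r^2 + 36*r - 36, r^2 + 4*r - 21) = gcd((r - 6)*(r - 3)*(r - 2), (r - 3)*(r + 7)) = r - 3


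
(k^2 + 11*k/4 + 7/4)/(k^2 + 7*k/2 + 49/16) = 4*(k + 1)/(4*k + 7)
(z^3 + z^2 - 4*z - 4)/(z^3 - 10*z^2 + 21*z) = (z^3 + z^2 - 4*z - 4)/(z*(z^2 - 10*z + 21))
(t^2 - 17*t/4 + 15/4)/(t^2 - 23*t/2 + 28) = (4*t^2 - 17*t + 15)/(2*(2*t^2 - 23*t + 56))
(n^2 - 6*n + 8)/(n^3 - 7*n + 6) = (n - 4)/(n^2 + 2*n - 3)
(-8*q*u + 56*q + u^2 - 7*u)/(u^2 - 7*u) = (-8*q + u)/u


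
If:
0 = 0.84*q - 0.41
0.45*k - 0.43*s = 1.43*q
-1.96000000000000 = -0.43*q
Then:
No Solution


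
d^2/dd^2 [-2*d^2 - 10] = -4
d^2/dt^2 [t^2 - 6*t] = 2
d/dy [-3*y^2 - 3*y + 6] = -6*y - 3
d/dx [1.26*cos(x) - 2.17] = -1.26*sin(x)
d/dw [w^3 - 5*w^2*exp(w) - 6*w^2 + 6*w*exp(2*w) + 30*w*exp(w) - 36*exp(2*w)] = -5*w^2*exp(w) + 3*w^2 + 12*w*exp(2*w) + 20*w*exp(w) - 12*w - 66*exp(2*w) + 30*exp(w)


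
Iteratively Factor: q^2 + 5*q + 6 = (q + 2)*(q + 3)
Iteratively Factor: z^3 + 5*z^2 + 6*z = (z + 2)*(z^2 + 3*z) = (z + 2)*(z + 3)*(z)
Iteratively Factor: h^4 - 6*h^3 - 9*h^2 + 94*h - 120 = (h + 4)*(h^3 - 10*h^2 + 31*h - 30) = (h - 5)*(h + 4)*(h^2 - 5*h + 6) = (h - 5)*(h - 3)*(h + 4)*(h - 2)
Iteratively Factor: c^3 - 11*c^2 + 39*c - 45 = (c - 5)*(c^2 - 6*c + 9) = (c - 5)*(c - 3)*(c - 3)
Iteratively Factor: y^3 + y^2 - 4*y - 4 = (y - 2)*(y^2 + 3*y + 2) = (y - 2)*(y + 1)*(y + 2)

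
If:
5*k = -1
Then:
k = -1/5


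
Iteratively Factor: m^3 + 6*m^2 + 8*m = (m + 2)*(m^2 + 4*m) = (m + 2)*(m + 4)*(m)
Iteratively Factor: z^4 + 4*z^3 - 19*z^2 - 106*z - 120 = (z - 5)*(z^3 + 9*z^2 + 26*z + 24) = (z - 5)*(z + 4)*(z^2 + 5*z + 6) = (z - 5)*(z + 2)*(z + 4)*(z + 3)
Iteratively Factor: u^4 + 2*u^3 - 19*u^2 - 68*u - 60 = (u + 2)*(u^3 - 19*u - 30) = (u + 2)*(u + 3)*(u^2 - 3*u - 10) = (u - 5)*(u + 2)*(u + 3)*(u + 2)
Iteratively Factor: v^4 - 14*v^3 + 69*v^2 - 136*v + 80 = (v - 1)*(v^3 - 13*v^2 + 56*v - 80) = (v - 5)*(v - 1)*(v^2 - 8*v + 16) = (v - 5)*(v - 4)*(v - 1)*(v - 4)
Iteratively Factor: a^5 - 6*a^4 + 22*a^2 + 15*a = (a - 3)*(a^4 - 3*a^3 - 9*a^2 - 5*a) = (a - 3)*(a + 1)*(a^3 - 4*a^2 - 5*a) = (a - 3)*(a + 1)^2*(a^2 - 5*a) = (a - 5)*(a - 3)*(a + 1)^2*(a)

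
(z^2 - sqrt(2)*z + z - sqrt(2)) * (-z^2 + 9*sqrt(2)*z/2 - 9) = -z^4 - z^3 + 11*sqrt(2)*z^3/2 - 18*z^2 + 11*sqrt(2)*z^2/2 - 18*z + 9*sqrt(2)*z + 9*sqrt(2)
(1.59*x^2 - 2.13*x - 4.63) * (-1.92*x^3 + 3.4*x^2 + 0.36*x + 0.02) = -3.0528*x^5 + 9.4956*x^4 + 2.22*x^3 - 16.477*x^2 - 1.7094*x - 0.0926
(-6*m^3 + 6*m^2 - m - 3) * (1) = -6*m^3 + 6*m^2 - m - 3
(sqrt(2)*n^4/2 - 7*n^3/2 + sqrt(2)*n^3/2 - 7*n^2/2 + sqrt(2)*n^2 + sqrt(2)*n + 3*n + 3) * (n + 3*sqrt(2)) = sqrt(2)*n^5/2 - n^4/2 + sqrt(2)*n^4/2 - 19*sqrt(2)*n^3/2 - n^3/2 - 19*sqrt(2)*n^2/2 + 9*n^2 + 9*n + 9*sqrt(2)*n + 9*sqrt(2)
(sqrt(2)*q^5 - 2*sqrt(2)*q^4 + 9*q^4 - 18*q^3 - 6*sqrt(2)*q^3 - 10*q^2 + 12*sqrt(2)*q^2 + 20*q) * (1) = sqrt(2)*q^5 - 2*sqrt(2)*q^4 + 9*q^4 - 18*q^3 - 6*sqrt(2)*q^3 - 10*q^2 + 12*sqrt(2)*q^2 + 20*q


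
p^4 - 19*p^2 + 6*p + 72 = (p - 3)^2*(p + 2)*(p + 4)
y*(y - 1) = y^2 - y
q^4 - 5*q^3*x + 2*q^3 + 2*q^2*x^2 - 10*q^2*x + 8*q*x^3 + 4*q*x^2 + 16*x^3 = (q + 2)*(q - 4*x)*(q - 2*x)*(q + x)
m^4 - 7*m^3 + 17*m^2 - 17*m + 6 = (m - 3)*(m - 2)*(m - 1)^2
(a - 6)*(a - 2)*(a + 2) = a^3 - 6*a^2 - 4*a + 24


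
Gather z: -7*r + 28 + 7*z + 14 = -7*r + 7*z + 42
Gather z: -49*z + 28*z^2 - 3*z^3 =-3*z^3 + 28*z^2 - 49*z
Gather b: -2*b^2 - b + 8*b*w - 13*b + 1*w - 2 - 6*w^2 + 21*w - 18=-2*b^2 + b*(8*w - 14) - 6*w^2 + 22*w - 20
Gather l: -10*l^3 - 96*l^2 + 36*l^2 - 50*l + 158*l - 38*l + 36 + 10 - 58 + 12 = -10*l^3 - 60*l^2 + 70*l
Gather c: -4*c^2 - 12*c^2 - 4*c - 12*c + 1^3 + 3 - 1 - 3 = -16*c^2 - 16*c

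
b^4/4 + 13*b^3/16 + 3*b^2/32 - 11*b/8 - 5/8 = (b/4 + 1/2)*(b - 5/4)*(b + 1/2)*(b + 2)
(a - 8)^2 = a^2 - 16*a + 64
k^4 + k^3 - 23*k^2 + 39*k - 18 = (k - 3)*(k - 1)^2*(k + 6)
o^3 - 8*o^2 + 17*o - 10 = (o - 5)*(o - 2)*(o - 1)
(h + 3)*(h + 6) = h^2 + 9*h + 18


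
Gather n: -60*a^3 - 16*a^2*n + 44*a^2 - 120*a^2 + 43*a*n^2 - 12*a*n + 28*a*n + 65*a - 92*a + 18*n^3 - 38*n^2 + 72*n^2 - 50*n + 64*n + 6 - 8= -60*a^3 - 76*a^2 - 27*a + 18*n^3 + n^2*(43*a + 34) + n*(-16*a^2 + 16*a + 14) - 2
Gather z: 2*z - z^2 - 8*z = -z^2 - 6*z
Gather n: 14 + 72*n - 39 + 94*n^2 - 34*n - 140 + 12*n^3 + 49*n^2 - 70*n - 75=12*n^3 + 143*n^2 - 32*n - 240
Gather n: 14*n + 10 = 14*n + 10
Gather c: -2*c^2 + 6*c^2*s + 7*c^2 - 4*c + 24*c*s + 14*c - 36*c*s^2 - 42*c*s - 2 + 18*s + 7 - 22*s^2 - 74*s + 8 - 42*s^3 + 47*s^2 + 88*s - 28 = c^2*(6*s + 5) + c*(-36*s^2 - 18*s + 10) - 42*s^3 + 25*s^2 + 32*s - 15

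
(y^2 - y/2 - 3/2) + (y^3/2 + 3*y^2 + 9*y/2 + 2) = y^3/2 + 4*y^2 + 4*y + 1/2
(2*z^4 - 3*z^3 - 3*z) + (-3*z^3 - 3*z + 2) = 2*z^4 - 6*z^3 - 6*z + 2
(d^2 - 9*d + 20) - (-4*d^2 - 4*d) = 5*d^2 - 5*d + 20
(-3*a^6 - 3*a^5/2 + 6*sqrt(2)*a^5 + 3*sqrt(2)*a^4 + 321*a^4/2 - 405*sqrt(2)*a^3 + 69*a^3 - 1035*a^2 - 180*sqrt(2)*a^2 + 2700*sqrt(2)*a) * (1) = -3*a^6 - 3*a^5/2 + 6*sqrt(2)*a^5 + 3*sqrt(2)*a^4 + 321*a^4/2 - 405*sqrt(2)*a^3 + 69*a^3 - 1035*a^2 - 180*sqrt(2)*a^2 + 2700*sqrt(2)*a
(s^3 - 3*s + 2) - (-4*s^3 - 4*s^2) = 5*s^3 + 4*s^2 - 3*s + 2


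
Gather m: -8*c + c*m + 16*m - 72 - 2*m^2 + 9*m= -8*c - 2*m^2 + m*(c + 25) - 72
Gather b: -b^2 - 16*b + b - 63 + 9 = -b^2 - 15*b - 54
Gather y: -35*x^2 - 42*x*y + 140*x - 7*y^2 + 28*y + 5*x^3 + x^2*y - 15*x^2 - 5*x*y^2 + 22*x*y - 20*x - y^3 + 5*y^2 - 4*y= 5*x^3 - 50*x^2 + 120*x - y^3 + y^2*(-5*x - 2) + y*(x^2 - 20*x + 24)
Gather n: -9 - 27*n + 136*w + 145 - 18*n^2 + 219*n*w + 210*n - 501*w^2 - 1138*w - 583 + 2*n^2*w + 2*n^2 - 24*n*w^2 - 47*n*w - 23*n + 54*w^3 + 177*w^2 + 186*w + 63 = n^2*(2*w - 16) + n*(-24*w^2 + 172*w + 160) + 54*w^3 - 324*w^2 - 816*w - 384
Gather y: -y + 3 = 3 - y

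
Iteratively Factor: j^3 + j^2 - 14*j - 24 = (j + 3)*(j^2 - 2*j - 8) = (j + 2)*(j + 3)*(j - 4)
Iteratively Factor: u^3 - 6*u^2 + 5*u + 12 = (u - 3)*(u^2 - 3*u - 4) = (u - 4)*(u - 3)*(u + 1)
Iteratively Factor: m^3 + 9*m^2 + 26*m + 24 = (m + 3)*(m^2 + 6*m + 8) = (m + 2)*(m + 3)*(m + 4)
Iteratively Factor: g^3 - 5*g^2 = (g - 5)*(g^2) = g*(g - 5)*(g)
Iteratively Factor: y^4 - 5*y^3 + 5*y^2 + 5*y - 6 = (y + 1)*(y^3 - 6*y^2 + 11*y - 6) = (y - 3)*(y + 1)*(y^2 - 3*y + 2) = (y - 3)*(y - 2)*(y + 1)*(y - 1)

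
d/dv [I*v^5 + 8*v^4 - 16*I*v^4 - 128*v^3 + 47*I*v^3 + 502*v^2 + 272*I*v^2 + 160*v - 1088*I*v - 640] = 5*I*v^4 + v^3*(32 - 64*I) + v^2*(-384 + 141*I) + v*(1004 + 544*I) + 160 - 1088*I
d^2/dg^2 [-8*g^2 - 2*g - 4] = -16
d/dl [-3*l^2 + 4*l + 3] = 4 - 6*l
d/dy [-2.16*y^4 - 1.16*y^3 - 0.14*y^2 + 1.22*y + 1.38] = -8.64*y^3 - 3.48*y^2 - 0.28*y + 1.22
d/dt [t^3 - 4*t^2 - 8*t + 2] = 3*t^2 - 8*t - 8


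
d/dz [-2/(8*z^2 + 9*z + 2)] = 2*(16*z + 9)/(8*z^2 + 9*z + 2)^2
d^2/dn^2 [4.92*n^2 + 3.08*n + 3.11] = 9.84000000000000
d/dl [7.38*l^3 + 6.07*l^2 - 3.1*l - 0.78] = 22.14*l^2 + 12.14*l - 3.1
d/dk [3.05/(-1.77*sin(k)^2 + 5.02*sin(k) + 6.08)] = (10.797*sin(k) - 15.311)*cos(k)/(-1.77*sin(k)^2 + 5.02*sin(k) + 6.08)^2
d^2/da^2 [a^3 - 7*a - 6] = 6*a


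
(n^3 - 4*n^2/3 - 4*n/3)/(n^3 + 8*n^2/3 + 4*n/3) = (n - 2)/(n + 2)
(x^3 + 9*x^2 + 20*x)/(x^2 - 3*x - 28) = x*(x + 5)/(x - 7)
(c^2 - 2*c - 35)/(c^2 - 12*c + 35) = (c + 5)/(c - 5)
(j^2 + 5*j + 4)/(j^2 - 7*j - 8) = (j + 4)/(j - 8)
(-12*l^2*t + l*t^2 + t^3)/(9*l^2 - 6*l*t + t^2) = t*(4*l + t)/(-3*l + t)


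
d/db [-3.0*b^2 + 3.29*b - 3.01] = 3.29 - 6.0*b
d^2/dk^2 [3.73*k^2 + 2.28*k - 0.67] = 7.46000000000000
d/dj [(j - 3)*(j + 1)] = 2*j - 2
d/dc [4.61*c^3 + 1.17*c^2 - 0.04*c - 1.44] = 13.83*c^2 + 2.34*c - 0.04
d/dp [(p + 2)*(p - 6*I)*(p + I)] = 3*p^2 + p*(4 - 10*I) + 6 - 10*I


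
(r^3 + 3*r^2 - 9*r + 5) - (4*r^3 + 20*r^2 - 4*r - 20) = -3*r^3 - 17*r^2 - 5*r + 25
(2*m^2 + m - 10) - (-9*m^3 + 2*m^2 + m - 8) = 9*m^3 - 2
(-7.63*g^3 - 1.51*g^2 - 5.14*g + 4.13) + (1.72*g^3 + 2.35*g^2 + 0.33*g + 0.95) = -5.91*g^3 + 0.84*g^2 - 4.81*g + 5.08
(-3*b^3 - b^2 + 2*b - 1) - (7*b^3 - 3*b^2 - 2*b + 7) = -10*b^3 + 2*b^2 + 4*b - 8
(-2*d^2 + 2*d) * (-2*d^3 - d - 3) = 4*d^5 - 4*d^4 + 2*d^3 + 4*d^2 - 6*d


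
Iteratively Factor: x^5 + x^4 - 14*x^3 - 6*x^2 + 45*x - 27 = (x - 1)*(x^4 + 2*x^3 - 12*x^2 - 18*x + 27) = (x - 1)*(x + 3)*(x^3 - x^2 - 9*x + 9) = (x - 3)*(x - 1)*(x + 3)*(x^2 + 2*x - 3) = (x - 3)*(x - 1)^2*(x + 3)*(x + 3)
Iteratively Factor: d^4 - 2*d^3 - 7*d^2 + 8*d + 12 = (d + 1)*(d^3 - 3*d^2 - 4*d + 12) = (d + 1)*(d + 2)*(d^2 - 5*d + 6) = (d - 2)*(d + 1)*(d + 2)*(d - 3)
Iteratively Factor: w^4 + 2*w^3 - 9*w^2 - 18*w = (w + 3)*(w^3 - w^2 - 6*w) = w*(w + 3)*(w^2 - w - 6) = w*(w + 2)*(w + 3)*(w - 3)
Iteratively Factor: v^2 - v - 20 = (v - 5)*(v + 4)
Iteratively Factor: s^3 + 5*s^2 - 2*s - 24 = (s + 4)*(s^2 + s - 6) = (s - 2)*(s + 4)*(s + 3)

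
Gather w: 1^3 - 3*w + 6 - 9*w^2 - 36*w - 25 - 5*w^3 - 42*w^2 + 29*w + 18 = -5*w^3 - 51*w^2 - 10*w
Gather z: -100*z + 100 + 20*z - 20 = 80 - 80*z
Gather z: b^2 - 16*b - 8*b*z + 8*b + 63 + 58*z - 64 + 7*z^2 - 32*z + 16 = b^2 - 8*b + 7*z^2 + z*(26 - 8*b) + 15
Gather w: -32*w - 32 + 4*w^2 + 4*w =4*w^2 - 28*w - 32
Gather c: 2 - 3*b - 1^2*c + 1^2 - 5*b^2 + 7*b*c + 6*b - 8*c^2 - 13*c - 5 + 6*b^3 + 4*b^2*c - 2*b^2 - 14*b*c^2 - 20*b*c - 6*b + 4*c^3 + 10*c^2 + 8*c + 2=6*b^3 - 7*b^2 - 3*b + 4*c^3 + c^2*(2 - 14*b) + c*(4*b^2 - 13*b - 6)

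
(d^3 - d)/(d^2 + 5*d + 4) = d*(d - 1)/(d + 4)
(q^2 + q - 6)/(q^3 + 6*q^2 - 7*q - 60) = (q^2 + q - 6)/(q^3 + 6*q^2 - 7*q - 60)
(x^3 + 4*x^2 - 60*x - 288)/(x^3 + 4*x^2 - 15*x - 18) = (x^2 - 2*x - 48)/(x^2 - 2*x - 3)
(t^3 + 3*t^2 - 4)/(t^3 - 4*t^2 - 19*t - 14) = (t^2 + t - 2)/(t^2 - 6*t - 7)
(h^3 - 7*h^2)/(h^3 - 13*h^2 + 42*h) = h/(h - 6)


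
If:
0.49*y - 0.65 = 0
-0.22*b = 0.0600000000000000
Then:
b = -0.27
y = 1.33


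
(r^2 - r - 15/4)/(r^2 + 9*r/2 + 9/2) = (r - 5/2)/(r + 3)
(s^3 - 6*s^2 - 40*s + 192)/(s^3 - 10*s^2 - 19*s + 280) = (s^2 + 2*s - 24)/(s^2 - 2*s - 35)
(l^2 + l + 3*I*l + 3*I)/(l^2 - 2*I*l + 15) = (l + 1)/(l - 5*I)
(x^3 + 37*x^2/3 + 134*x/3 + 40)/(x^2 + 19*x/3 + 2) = (3*x^2 + 19*x + 20)/(3*x + 1)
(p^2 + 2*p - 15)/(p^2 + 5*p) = (p - 3)/p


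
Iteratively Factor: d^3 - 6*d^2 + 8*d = (d - 2)*(d^2 - 4*d) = (d - 4)*(d - 2)*(d)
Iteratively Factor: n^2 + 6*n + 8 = (n + 2)*(n + 4)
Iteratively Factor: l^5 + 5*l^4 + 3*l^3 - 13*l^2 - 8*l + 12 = (l - 1)*(l^4 + 6*l^3 + 9*l^2 - 4*l - 12) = (l - 1)*(l + 2)*(l^3 + 4*l^2 + l - 6) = (l - 1)*(l + 2)*(l + 3)*(l^2 + l - 2) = (l - 1)^2*(l + 2)*(l + 3)*(l + 2)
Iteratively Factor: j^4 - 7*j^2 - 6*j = (j + 2)*(j^3 - 2*j^2 - 3*j) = (j - 3)*(j + 2)*(j^2 + j) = (j - 3)*(j + 1)*(j + 2)*(j)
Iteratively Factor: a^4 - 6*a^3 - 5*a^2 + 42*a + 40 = (a + 2)*(a^3 - 8*a^2 + 11*a + 20) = (a - 4)*(a + 2)*(a^2 - 4*a - 5) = (a - 5)*(a - 4)*(a + 2)*(a + 1)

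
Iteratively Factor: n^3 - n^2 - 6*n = (n)*(n^2 - n - 6) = n*(n + 2)*(n - 3)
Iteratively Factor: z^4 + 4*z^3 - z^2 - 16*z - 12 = (z + 3)*(z^3 + z^2 - 4*z - 4) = (z + 2)*(z + 3)*(z^2 - z - 2) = (z + 1)*(z + 2)*(z + 3)*(z - 2)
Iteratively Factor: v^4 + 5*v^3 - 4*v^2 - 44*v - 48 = (v + 4)*(v^3 + v^2 - 8*v - 12) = (v + 2)*(v + 4)*(v^2 - v - 6) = (v + 2)^2*(v + 4)*(v - 3)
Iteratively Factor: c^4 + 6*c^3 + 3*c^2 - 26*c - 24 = (c + 3)*(c^3 + 3*c^2 - 6*c - 8) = (c - 2)*(c + 3)*(c^2 + 5*c + 4) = (c - 2)*(c + 1)*(c + 3)*(c + 4)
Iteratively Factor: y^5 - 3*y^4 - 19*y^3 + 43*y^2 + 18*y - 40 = (y + 4)*(y^4 - 7*y^3 + 9*y^2 + 7*y - 10) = (y - 2)*(y + 4)*(y^3 - 5*y^2 - y + 5) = (y - 2)*(y - 1)*(y + 4)*(y^2 - 4*y - 5) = (y - 5)*(y - 2)*(y - 1)*(y + 4)*(y + 1)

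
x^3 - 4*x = x*(x - 2)*(x + 2)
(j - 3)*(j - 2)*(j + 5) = j^3 - 19*j + 30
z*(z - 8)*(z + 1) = z^3 - 7*z^2 - 8*z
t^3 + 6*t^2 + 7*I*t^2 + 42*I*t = t*(t + 6)*(t + 7*I)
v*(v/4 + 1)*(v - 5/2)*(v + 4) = v^4/4 + 11*v^3/8 - v^2 - 10*v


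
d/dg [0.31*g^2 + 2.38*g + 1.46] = 0.62*g + 2.38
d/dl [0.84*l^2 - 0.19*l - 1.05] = 1.68*l - 0.19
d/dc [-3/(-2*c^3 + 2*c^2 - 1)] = 6*c*(2 - 3*c)/(2*c^3 - 2*c^2 + 1)^2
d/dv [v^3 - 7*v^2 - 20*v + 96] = 3*v^2 - 14*v - 20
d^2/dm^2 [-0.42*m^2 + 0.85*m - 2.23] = -0.840000000000000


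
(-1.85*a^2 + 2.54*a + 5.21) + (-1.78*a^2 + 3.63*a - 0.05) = -3.63*a^2 + 6.17*a + 5.16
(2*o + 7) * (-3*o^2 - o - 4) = -6*o^3 - 23*o^2 - 15*o - 28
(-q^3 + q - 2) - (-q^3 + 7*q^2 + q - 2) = -7*q^2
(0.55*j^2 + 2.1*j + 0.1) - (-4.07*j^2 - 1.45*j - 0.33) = 4.62*j^2 + 3.55*j + 0.43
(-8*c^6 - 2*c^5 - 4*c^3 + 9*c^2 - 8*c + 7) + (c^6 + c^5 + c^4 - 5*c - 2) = -7*c^6 - c^5 + c^4 - 4*c^3 + 9*c^2 - 13*c + 5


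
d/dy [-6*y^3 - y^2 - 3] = 2*y*(-9*y - 1)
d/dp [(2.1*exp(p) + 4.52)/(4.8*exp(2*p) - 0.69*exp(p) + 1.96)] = (-10.08*exp(2*p) - 43.392*exp(p) + 7.2348)*exp(p)/(23.04*exp(4*p) - 6.624*exp(3*p) + 19.2921*exp(2*p) - 2.7048*exp(p) + 3.8416)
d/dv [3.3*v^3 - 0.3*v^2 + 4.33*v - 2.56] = 9.9*v^2 - 0.6*v + 4.33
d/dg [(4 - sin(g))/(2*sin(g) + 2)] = -5*cos(g)/(2*(sin(g) + 1)^2)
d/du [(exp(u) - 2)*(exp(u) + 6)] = 2*(exp(u) + 2)*exp(u)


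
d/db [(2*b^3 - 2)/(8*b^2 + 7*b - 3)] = 2*(3*b^2*(8*b^2 + 7*b - 3) - (16*b + 7)*(b^3 - 1))/(8*b^2 + 7*b - 3)^2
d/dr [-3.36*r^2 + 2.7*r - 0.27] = 2.7 - 6.72*r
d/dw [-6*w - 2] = -6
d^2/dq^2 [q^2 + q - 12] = 2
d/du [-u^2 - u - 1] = -2*u - 1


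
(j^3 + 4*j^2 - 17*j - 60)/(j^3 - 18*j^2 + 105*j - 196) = (j^2 + 8*j + 15)/(j^2 - 14*j + 49)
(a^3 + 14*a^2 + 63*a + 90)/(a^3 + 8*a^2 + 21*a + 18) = (a^2 + 11*a + 30)/(a^2 + 5*a + 6)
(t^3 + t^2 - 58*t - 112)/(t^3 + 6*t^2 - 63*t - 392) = (t + 2)/(t + 7)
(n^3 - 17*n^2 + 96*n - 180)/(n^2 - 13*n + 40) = (n^2 - 12*n + 36)/(n - 8)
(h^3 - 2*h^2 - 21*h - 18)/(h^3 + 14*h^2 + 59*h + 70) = (h^3 - 2*h^2 - 21*h - 18)/(h^3 + 14*h^2 + 59*h + 70)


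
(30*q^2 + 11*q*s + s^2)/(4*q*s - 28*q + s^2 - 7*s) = (30*q^2 + 11*q*s + s^2)/(4*q*s - 28*q + s^2 - 7*s)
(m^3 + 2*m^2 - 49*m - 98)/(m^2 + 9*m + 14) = m - 7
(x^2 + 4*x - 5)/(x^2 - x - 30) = (x - 1)/(x - 6)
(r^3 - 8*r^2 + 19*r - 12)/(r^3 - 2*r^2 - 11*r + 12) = (r - 3)/(r + 3)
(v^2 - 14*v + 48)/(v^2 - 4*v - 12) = (v - 8)/(v + 2)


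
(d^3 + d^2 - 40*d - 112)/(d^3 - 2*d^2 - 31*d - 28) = (d + 4)/(d + 1)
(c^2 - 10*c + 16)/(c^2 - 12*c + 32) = (c - 2)/(c - 4)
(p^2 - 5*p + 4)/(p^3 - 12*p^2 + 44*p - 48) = (p - 1)/(p^2 - 8*p + 12)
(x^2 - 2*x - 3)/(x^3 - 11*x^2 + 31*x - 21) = (x + 1)/(x^2 - 8*x + 7)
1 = 1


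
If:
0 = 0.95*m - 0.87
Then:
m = 0.92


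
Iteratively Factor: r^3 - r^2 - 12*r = (r)*(r^2 - r - 12) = r*(r + 3)*(r - 4)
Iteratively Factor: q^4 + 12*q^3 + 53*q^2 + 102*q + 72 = (q + 4)*(q^3 + 8*q^2 + 21*q + 18) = (q + 2)*(q + 4)*(q^2 + 6*q + 9) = (q + 2)*(q + 3)*(q + 4)*(q + 3)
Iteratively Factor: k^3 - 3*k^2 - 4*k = (k + 1)*(k^2 - 4*k) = k*(k + 1)*(k - 4)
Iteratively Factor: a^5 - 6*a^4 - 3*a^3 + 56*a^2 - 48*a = (a - 4)*(a^4 - 2*a^3 - 11*a^2 + 12*a) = (a - 4)^2*(a^3 + 2*a^2 - 3*a) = a*(a - 4)^2*(a^2 + 2*a - 3) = a*(a - 4)^2*(a + 3)*(a - 1)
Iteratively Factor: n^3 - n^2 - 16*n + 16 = (n + 4)*(n^2 - 5*n + 4) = (n - 4)*(n + 4)*(n - 1)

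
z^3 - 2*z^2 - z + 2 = (z - 2)*(z - 1)*(z + 1)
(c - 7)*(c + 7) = c^2 - 49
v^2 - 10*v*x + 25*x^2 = (v - 5*x)^2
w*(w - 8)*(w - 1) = w^3 - 9*w^2 + 8*w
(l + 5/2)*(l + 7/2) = l^2 + 6*l + 35/4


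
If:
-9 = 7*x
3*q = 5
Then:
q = 5/3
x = -9/7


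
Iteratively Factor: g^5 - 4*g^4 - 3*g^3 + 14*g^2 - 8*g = (g)*(g^4 - 4*g^3 - 3*g^2 + 14*g - 8) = g*(g - 1)*(g^3 - 3*g^2 - 6*g + 8) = g*(g - 1)^2*(g^2 - 2*g - 8) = g*(g - 1)^2*(g + 2)*(g - 4)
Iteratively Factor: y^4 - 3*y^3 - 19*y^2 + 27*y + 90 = (y + 3)*(y^3 - 6*y^2 - y + 30) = (y - 5)*(y + 3)*(y^2 - y - 6) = (y - 5)*(y + 2)*(y + 3)*(y - 3)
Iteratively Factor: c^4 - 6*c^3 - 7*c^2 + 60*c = (c - 5)*(c^3 - c^2 - 12*c) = (c - 5)*(c - 4)*(c^2 + 3*c) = (c - 5)*(c - 4)*(c + 3)*(c)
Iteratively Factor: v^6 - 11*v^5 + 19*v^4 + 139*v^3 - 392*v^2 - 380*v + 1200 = (v + 2)*(v^5 - 13*v^4 + 45*v^3 + 49*v^2 - 490*v + 600) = (v - 5)*(v + 2)*(v^4 - 8*v^3 + 5*v^2 + 74*v - 120) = (v - 5)*(v - 4)*(v + 2)*(v^3 - 4*v^2 - 11*v + 30) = (v - 5)^2*(v - 4)*(v + 2)*(v^2 + v - 6) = (v - 5)^2*(v - 4)*(v - 2)*(v + 2)*(v + 3)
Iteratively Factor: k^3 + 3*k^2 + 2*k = (k)*(k^2 + 3*k + 2) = k*(k + 2)*(k + 1)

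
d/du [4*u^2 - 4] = 8*u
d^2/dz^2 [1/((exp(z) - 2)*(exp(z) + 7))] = (4*exp(3*z) + 15*exp(2*z) + 81*exp(z) + 70)*exp(z)/(exp(6*z) + 15*exp(5*z) + 33*exp(4*z) - 295*exp(3*z) - 462*exp(2*z) + 2940*exp(z) - 2744)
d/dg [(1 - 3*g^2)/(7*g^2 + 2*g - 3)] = 2*(-3*g^2 + 2*g - 1)/(49*g^4 + 28*g^3 - 38*g^2 - 12*g + 9)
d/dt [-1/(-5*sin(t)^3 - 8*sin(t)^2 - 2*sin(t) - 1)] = (-16*sin(t) + 15*cos(t)^2 - 17)*cos(t)/(5*sin(t)^3 + 8*sin(t)^2 + 2*sin(t) + 1)^2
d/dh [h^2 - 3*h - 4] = 2*h - 3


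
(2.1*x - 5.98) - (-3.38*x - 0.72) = 5.48*x - 5.26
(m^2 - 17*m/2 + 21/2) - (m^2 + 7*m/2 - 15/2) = 18 - 12*m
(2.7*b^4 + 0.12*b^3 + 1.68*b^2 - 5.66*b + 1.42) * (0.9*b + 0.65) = 2.43*b^5 + 1.863*b^4 + 1.59*b^3 - 4.002*b^2 - 2.401*b + 0.923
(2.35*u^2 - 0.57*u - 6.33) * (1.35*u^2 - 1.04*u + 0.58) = 3.1725*u^4 - 3.2135*u^3 - 6.5897*u^2 + 6.2526*u - 3.6714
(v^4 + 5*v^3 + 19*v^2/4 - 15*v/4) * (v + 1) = v^5 + 6*v^4 + 39*v^3/4 + v^2 - 15*v/4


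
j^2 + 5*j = j*(j + 5)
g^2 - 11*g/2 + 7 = (g - 7/2)*(g - 2)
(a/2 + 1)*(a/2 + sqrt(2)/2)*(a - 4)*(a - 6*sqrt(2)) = a^4/4 - 5*sqrt(2)*a^3/4 - a^3/2 - 5*a^2 + 5*sqrt(2)*a^2/2 + 6*a + 10*sqrt(2)*a + 24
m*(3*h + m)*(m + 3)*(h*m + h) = 3*h^2*m^3 + 12*h^2*m^2 + 9*h^2*m + h*m^4 + 4*h*m^3 + 3*h*m^2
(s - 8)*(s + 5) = s^2 - 3*s - 40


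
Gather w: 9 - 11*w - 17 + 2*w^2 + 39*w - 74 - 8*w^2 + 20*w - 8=-6*w^2 + 48*w - 90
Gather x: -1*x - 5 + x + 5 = 0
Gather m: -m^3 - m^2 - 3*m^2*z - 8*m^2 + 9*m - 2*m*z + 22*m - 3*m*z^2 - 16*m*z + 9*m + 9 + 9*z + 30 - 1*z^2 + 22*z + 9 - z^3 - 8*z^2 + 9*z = -m^3 + m^2*(-3*z - 9) + m*(-3*z^2 - 18*z + 40) - z^3 - 9*z^2 + 40*z + 48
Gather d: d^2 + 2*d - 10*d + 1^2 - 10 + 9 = d^2 - 8*d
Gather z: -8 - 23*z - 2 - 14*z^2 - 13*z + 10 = -14*z^2 - 36*z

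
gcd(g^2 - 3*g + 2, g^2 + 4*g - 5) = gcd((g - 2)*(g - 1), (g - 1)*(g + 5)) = g - 1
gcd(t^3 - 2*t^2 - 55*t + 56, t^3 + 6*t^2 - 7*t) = t^2 + 6*t - 7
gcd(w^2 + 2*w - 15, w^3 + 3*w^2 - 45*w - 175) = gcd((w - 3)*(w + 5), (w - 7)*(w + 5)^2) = w + 5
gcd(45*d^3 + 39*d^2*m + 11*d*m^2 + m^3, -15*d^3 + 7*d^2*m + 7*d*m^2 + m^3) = 15*d^2 + 8*d*m + m^2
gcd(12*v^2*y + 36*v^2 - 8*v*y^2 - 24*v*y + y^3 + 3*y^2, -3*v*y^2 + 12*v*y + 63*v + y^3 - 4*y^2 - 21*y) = y + 3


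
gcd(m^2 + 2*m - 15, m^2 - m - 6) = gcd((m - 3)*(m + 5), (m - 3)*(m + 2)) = m - 3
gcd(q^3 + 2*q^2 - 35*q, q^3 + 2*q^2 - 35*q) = q^3 + 2*q^2 - 35*q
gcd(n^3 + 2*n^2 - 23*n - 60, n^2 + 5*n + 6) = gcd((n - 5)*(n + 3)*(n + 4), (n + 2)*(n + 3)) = n + 3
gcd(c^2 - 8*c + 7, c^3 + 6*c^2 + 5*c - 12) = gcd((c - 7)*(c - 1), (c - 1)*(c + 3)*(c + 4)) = c - 1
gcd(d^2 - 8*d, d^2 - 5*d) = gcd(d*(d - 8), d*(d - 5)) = d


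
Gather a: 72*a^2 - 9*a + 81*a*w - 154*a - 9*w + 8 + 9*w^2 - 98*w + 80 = 72*a^2 + a*(81*w - 163) + 9*w^2 - 107*w + 88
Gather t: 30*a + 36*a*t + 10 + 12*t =30*a + t*(36*a + 12) + 10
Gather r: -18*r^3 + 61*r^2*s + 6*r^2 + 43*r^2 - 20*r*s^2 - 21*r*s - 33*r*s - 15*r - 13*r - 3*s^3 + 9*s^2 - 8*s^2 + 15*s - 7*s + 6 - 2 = -18*r^3 + r^2*(61*s + 49) + r*(-20*s^2 - 54*s - 28) - 3*s^3 + s^2 + 8*s + 4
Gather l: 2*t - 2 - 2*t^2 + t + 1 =-2*t^2 + 3*t - 1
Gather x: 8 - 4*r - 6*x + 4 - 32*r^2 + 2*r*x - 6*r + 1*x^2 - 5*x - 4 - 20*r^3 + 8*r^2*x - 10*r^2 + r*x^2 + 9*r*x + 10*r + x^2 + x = -20*r^3 - 42*r^2 + x^2*(r + 2) + x*(8*r^2 + 11*r - 10) + 8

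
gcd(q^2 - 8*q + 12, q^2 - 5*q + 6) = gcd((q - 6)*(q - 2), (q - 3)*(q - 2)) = q - 2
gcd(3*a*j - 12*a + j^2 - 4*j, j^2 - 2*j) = 1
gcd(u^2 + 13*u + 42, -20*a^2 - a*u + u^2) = 1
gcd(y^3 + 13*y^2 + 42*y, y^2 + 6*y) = y^2 + 6*y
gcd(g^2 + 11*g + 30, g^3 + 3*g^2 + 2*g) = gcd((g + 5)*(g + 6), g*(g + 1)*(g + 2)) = 1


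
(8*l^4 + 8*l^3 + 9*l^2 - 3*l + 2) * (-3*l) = -24*l^5 - 24*l^4 - 27*l^3 + 9*l^2 - 6*l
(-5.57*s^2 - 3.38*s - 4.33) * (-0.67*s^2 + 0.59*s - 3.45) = 3.7319*s^4 - 1.0217*s^3 + 20.1234*s^2 + 9.1063*s + 14.9385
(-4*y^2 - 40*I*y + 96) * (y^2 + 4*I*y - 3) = -4*y^4 - 56*I*y^3 + 268*y^2 + 504*I*y - 288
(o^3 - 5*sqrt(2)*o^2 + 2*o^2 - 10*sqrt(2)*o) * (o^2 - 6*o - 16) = o^5 - 5*sqrt(2)*o^4 - 4*o^4 - 28*o^3 + 20*sqrt(2)*o^3 - 32*o^2 + 140*sqrt(2)*o^2 + 160*sqrt(2)*o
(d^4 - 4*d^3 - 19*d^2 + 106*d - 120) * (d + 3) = d^5 - d^4 - 31*d^3 + 49*d^2 + 198*d - 360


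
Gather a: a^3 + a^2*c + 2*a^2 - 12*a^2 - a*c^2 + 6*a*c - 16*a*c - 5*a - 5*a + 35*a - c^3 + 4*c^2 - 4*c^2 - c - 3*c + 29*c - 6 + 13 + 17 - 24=a^3 + a^2*(c - 10) + a*(-c^2 - 10*c + 25) - c^3 + 25*c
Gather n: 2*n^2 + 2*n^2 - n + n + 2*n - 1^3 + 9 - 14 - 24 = 4*n^2 + 2*n - 30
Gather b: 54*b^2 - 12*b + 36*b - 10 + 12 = 54*b^2 + 24*b + 2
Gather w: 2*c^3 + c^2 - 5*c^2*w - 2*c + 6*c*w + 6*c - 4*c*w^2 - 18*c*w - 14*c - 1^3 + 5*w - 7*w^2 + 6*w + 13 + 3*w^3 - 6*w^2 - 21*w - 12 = 2*c^3 + c^2 - 10*c + 3*w^3 + w^2*(-4*c - 13) + w*(-5*c^2 - 12*c - 10)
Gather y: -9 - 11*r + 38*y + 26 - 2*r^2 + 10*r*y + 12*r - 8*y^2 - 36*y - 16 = -2*r^2 + r - 8*y^2 + y*(10*r + 2) + 1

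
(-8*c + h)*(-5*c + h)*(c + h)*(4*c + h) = 160*c^4 + 148*c^3*h - 21*c^2*h^2 - 8*c*h^3 + h^4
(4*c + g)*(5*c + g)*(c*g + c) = 20*c^3*g + 20*c^3 + 9*c^2*g^2 + 9*c^2*g + c*g^3 + c*g^2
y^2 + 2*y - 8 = (y - 2)*(y + 4)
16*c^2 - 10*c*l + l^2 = (-8*c + l)*(-2*c + l)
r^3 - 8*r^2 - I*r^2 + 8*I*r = r*(r - 8)*(r - I)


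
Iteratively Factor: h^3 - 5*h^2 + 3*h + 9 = (h + 1)*(h^2 - 6*h + 9) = (h - 3)*(h + 1)*(h - 3)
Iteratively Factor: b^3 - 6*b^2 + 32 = (b - 4)*(b^2 - 2*b - 8) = (b - 4)^2*(b + 2)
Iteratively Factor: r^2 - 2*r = (r)*(r - 2)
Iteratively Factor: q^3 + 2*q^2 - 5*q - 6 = (q + 1)*(q^2 + q - 6) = (q + 1)*(q + 3)*(q - 2)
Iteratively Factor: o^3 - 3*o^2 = (o)*(o^2 - 3*o) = o*(o - 3)*(o)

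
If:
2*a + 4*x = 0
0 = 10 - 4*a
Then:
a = 5/2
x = -5/4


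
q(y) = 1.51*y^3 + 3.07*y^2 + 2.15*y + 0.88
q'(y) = 4.53*y^2 + 6.14*y + 2.15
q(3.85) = 140.83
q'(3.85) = 92.93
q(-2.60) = -10.50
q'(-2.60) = 16.81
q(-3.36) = -28.96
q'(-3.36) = 32.66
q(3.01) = 76.35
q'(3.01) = 61.67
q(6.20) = 492.10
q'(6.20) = 214.35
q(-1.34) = -0.12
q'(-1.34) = 2.06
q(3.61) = 119.69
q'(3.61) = 83.35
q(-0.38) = 0.42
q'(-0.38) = 0.47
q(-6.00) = -227.66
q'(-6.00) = 128.39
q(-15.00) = -4436.87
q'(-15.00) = 929.30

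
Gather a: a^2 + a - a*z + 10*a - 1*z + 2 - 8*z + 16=a^2 + a*(11 - z) - 9*z + 18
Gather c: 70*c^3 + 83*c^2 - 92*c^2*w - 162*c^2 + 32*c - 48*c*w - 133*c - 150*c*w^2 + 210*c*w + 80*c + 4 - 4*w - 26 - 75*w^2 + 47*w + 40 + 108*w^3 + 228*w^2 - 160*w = 70*c^3 + c^2*(-92*w - 79) + c*(-150*w^2 + 162*w - 21) + 108*w^3 + 153*w^2 - 117*w + 18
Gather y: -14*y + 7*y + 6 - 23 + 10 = -7*y - 7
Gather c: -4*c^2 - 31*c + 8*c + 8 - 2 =-4*c^2 - 23*c + 6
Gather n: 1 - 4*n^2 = 1 - 4*n^2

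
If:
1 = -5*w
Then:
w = -1/5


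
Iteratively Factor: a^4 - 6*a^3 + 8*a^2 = (a)*(a^3 - 6*a^2 + 8*a) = a^2*(a^2 - 6*a + 8) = a^2*(a - 2)*(a - 4)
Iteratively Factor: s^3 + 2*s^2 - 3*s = (s)*(s^2 + 2*s - 3) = s*(s - 1)*(s + 3)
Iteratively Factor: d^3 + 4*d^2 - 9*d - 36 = (d - 3)*(d^2 + 7*d + 12) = (d - 3)*(d + 3)*(d + 4)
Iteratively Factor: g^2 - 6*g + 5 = (g - 1)*(g - 5)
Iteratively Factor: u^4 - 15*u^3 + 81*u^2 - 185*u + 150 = (u - 2)*(u^3 - 13*u^2 + 55*u - 75) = (u - 5)*(u - 2)*(u^2 - 8*u + 15) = (u - 5)^2*(u - 2)*(u - 3)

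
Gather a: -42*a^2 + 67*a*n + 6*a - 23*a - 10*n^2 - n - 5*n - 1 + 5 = -42*a^2 + a*(67*n - 17) - 10*n^2 - 6*n + 4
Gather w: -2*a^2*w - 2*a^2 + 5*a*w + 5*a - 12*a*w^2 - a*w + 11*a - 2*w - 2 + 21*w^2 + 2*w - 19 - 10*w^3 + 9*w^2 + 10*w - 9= -2*a^2 + 16*a - 10*w^3 + w^2*(30 - 12*a) + w*(-2*a^2 + 4*a + 10) - 30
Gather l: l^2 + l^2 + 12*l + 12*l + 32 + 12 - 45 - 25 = 2*l^2 + 24*l - 26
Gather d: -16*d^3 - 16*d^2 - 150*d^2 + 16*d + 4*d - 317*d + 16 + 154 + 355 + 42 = -16*d^3 - 166*d^2 - 297*d + 567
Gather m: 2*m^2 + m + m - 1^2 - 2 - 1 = 2*m^2 + 2*m - 4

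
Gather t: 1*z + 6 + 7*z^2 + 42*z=7*z^2 + 43*z + 6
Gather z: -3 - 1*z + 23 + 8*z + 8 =7*z + 28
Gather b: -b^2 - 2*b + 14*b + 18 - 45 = -b^2 + 12*b - 27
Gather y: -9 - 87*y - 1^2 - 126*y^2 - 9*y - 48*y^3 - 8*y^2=-48*y^3 - 134*y^2 - 96*y - 10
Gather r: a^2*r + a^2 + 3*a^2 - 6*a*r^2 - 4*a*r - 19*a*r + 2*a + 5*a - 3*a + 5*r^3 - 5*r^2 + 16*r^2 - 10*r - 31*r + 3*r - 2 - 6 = 4*a^2 + 4*a + 5*r^3 + r^2*(11 - 6*a) + r*(a^2 - 23*a - 38) - 8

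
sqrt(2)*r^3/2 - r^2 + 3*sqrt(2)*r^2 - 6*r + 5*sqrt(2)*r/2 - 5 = (r + 5)*(r - sqrt(2))*(sqrt(2)*r/2 + sqrt(2)/2)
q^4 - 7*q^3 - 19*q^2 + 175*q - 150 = (q - 6)*(q - 5)*(q - 1)*(q + 5)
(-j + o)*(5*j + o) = -5*j^2 + 4*j*o + o^2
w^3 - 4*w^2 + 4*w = w*(w - 2)^2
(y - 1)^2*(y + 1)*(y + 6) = y^4 + 5*y^3 - 7*y^2 - 5*y + 6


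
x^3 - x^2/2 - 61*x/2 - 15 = (x - 6)*(x + 1/2)*(x + 5)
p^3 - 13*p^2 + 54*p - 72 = (p - 6)*(p - 4)*(p - 3)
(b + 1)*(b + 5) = b^2 + 6*b + 5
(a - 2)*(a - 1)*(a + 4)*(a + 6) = a^4 + 7*a^3 - 4*a^2 - 52*a + 48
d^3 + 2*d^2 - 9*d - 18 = (d - 3)*(d + 2)*(d + 3)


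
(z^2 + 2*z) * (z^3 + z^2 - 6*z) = z^5 + 3*z^4 - 4*z^3 - 12*z^2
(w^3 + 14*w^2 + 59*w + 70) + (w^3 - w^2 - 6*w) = 2*w^3 + 13*w^2 + 53*w + 70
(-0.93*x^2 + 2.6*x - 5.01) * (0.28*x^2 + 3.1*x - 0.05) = -0.2604*x^4 - 2.155*x^3 + 6.7037*x^2 - 15.661*x + 0.2505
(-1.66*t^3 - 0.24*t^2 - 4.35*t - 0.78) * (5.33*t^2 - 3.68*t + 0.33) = -8.8478*t^5 + 4.8296*t^4 - 22.8501*t^3 + 11.7714*t^2 + 1.4349*t - 0.2574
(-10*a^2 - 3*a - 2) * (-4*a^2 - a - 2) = 40*a^4 + 22*a^3 + 31*a^2 + 8*a + 4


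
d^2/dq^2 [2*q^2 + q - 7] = 4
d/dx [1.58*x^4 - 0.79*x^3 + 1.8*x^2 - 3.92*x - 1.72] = 6.32*x^3 - 2.37*x^2 + 3.6*x - 3.92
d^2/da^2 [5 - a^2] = -2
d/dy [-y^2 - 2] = -2*y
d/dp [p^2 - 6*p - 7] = 2*p - 6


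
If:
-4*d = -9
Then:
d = 9/4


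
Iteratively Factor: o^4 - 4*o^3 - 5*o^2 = (o + 1)*(o^3 - 5*o^2) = o*(o + 1)*(o^2 - 5*o) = o^2*(o + 1)*(o - 5)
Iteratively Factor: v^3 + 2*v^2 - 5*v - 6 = (v + 3)*(v^2 - v - 2) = (v - 2)*(v + 3)*(v + 1)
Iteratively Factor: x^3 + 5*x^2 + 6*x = (x + 3)*(x^2 + 2*x) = (x + 2)*(x + 3)*(x)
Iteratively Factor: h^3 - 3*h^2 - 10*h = (h + 2)*(h^2 - 5*h) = h*(h + 2)*(h - 5)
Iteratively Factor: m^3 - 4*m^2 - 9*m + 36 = (m + 3)*(m^2 - 7*m + 12) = (m - 4)*(m + 3)*(m - 3)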